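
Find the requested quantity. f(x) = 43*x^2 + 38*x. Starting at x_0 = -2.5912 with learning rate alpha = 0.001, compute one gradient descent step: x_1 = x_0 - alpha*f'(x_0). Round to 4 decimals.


We compute the gradient at x_0 and apply the update.
f'(x) = 86*x + 38
f'(-2.5912) = 86*-2.5912 + 38 = -184.8432
x_1 = -2.5912 - 0.001*-184.8432 = -2.4064


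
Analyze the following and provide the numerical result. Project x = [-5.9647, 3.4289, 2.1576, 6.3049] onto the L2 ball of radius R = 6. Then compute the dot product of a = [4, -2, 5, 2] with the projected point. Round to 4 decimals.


Step 1: Compute ||x|| (intermediates to 6 decimals).
||x|| = sqrt((-5.9647)^2 + 3.4289^2 + 2.1576^2 + 6.3049^2) = 9.578205
Step 2: Project.
Since ||x|| > R, scale = R/||x|| = 6/9.578205 = 0.626422, proj(x) = scale * x
proj(x) = [-3.736419, 2.147938, 1.351568, 3.949528]
Step 3: Dot product.
a^T * proj(x) = 4*(-3.736419) - 2*2.147938 + 5*1.351568 + 2*3.949528 = -4.5847


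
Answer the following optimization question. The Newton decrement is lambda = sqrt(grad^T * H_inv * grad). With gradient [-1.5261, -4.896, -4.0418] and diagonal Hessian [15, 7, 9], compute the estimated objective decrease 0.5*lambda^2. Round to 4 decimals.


Step 1: H is diagonal, so H^(-1) * g = [-0.1017, -0.6994, -0.4491].
Step 2: g^T H^(-1) g = sum_i g_i^2 / H_ii
  = (-1.5261)^2/15 + (-4.896)^2/7 + (-4.0418)^2/9
  = 0.1553 + 3.4244 + 1.8151 = 5.3948
Step 3: Objective decrease = 0.5 * g^T H^(-1) g = 2.6974


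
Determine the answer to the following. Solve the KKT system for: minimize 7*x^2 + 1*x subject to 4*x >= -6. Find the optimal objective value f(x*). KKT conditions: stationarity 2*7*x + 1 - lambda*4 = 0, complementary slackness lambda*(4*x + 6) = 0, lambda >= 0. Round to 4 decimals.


Step 1: Try lambda = 0 (constraint inactive).
Stationarity: 2*7*x + 1 = 0
x* = -1/(2*7) = -1/14 = -0.0714 (rounded; the exact value -1/14 is used below)
Check constraint: 4*-0.0714 = -0.2856 >= -6 -- satisfied.
Step 2: Compute optimal value.
f(x*) = 7*(-1/14)^2 + 1*(-1/14) = -0.0357


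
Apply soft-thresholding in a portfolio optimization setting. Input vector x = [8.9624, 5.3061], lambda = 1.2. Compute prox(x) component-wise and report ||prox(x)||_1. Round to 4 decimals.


Soft-thresholding with lambda = 1.2:
prox(8.9624) = sign(8.9624)*max(|8.9624| - 1.2, 0) = 7.7624
prox(5.3061) = sign(5.3061)*max(|5.3061| - 1.2, 0) = 4.1061
prox(x) = [7.7624, 4.1061]
||prox(x)||_1 = 7.7624 + 4.1061 = 11.8685


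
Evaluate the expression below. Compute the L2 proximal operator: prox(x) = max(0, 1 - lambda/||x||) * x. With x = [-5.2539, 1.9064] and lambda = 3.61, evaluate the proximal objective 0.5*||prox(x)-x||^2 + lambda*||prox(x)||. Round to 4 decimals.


Step 1: Compute ||x||.
||x|| = 5.5891
Step 2: Compute scaling factor.
scale = max(0, 1 - 3.61/5.5891) = 0.3541
Step 3: prox(x) = [-1.8604, 0.6751]
||prox(x)|| = 1.9791
Step 4: Proximal objective.
0.5*||prox-x||^2 = 6.5161
lambda*||prox|| = 7.1446
Total = 13.6605


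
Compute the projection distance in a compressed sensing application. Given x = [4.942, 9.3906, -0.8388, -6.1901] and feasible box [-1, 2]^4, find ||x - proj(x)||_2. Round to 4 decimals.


Project each component onto [-1, 2].
clip(4.942) = 2.0, clip(9.3906) = 2.0, clip(-0.8388) = -0.8388, clip(-6.1901) = -1.0
Projection = [2.0, 2.0, -0.8388, -1.0]
Squared diffs: [8.6554, 54.621, 0.0, 26.9371]
Distance = sqrt(90.2135) = 9.4981


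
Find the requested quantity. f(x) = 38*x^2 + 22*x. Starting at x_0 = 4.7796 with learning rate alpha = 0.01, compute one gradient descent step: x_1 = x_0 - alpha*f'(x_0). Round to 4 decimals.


We compute the gradient at x_0 and apply the update.
f'(x) = 76*x + 22
f'(4.7796) = 76*4.7796 + 22 = 385.2496
x_1 = 4.7796 - 0.01*385.2496 = 0.9271


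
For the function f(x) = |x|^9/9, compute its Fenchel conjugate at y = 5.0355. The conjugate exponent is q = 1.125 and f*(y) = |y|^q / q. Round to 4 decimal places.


The conjugate exponent q satisfies 1/p + 1/q = 1.
p = 9, so q = 9/(9 - 1) = 1.125
|y|^q = 5.0355^1.125 = 6.1631
f*(5.0355) = 6.1631 / 1.125 = 5.4783


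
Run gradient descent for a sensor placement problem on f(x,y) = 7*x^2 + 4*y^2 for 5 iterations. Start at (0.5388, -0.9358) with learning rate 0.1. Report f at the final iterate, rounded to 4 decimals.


Gradient descent on f(x,y) = 7*x^2 + 4*y^2.
Starting point: (0.5388, -0.9358), alpha = 0.1
Step 1: grad_x = 2*7*0.5388 = 7.5432, grad_y = 2*4*-0.9358 = -7.4864
  x_1 = 0.5388 - 0.1*7.5432 = -0.2155
  y_1 = -0.9358 - 0.1*-7.4864 = -0.1872
Step 2: grad_x = 2*7*-0.2155 = -3.0173, grad_y = 2*4*-0.1872 = -1.4973
  x_2 = -0.2155 - 0.1*-3.0173 = 0.0862
  y_2 = -0.1872 - 0.1*-1.4973 = -0.0374
Step 3: grad_x = 2*7*0.0862 = 1.2069, grad_y = 2*4*-0.0374 = -0.2995
  x_3 = 0.0862 - 0.1*1.2069 = -0.0345
  y_3 = -0.0374 - 0.1*-0.2995 = -0.0075
Step 4: grad_x = 2*7*-0.0345 = -0.4828, grad_y = 2*4*-0.0075 = -0.0599
  x_4 = -0.0345 - 0.1*-0.4828 = 0.0138
  y_4 = -0.0075 - 0.1*-0.0599 = -0.0015
Step 5: grad_x = 2*7*0.0138 = 0.1931, grad_y = 2*4*-0.0015 = -0.012
  x_5 = 0.0138 - 0.1*0.1931 = -0.0055
  y_5 = -0.0015 - 0.1*-0.012 = -0.0003
f(-0.0055, -0.0003) = 7*(-0.0055)^2 + 4*(-0.0003)^2 = 0.0002


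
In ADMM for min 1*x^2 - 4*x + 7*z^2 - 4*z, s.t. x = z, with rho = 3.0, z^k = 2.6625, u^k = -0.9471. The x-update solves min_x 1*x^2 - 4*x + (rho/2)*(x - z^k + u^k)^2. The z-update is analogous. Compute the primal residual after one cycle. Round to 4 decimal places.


ADMM iteration with rho = 3.0, z^k = 2.6625, u^k = -0.9471
Step 1: x-update.
Minimize 1*x^2 - 4*x + (3.0/2)*(x - 2.6625 - 0.9471)^2
FOC: (2*1 + 3.0)*x = 4 + 3.0*(2.6625 + 0.9471)
x^{k+1} = 2.9658
Step 2: z-update.
Minimize 7*z^2 - 4*z + (3.0/2)*(2.9658 - z - 0.9471)^2
FOC: (2*7 + 3.0)*z = 4 + 3.0*(2.9658 - 0.9471)
z^{k+1} = 0.5915
Step 3: u-update.
u^{k+1} = -0.9471 + 2.9658 - 0.5915 = 1.4271
Step 4: Primal residual = |2.9658 - 0.5915| = 2.3742


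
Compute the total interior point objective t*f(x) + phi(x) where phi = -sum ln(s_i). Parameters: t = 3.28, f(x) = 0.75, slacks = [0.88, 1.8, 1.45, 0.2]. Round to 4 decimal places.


Step 1: Compute log-barrier.
ln values: [-0.1278, 0.5878, 0.3716, -1.6094]
phi = -(-0.1278 + 0.5878 + 0.3716 - 1.6094) = 0.7779
Step 2: Compute augmented objective.
t*f(x) = 3.28*0.75 = 2.46
Total = 2.46 + 0.7779 = 3.2379


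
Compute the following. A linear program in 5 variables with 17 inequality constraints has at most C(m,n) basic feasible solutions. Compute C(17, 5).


Each vertex corresponds to some choice of n active constraints out of m, so the number of vertices is at most C(m, n) = m! / (n!(m-n)!).
m = 17, n = 5
Numerator: 17 * 16 * 15 * 14 * 13
Denominator: 5! = 120
C(17, 5) = 6188


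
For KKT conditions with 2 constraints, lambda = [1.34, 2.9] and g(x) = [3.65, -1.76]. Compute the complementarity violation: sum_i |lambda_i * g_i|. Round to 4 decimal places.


KKT complementary slackness check:
lambda_1 * g_1 = 1.34 * 3.65 = 4.891
lambda_2 * g_2 = 2.9 * -1.76 = -5.104
Total violation = 4.891 + 5.104 = 9.995


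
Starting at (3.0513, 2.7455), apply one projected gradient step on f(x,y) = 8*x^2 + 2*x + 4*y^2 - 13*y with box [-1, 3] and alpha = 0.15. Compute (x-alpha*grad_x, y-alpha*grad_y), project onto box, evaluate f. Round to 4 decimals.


Step 1: Compute gradient at (3.0513, 2.7455).
grad_x = 2*8*3.0513 + 2 = 50.8208
grad_y = 2*4*2.7455 - 13 = 8.964
Step 2: Gradient step.
x_raw = 3.0513 - 0.15*50.8208 = -4.5718
y_raw = 2.7455 - 0.15*8.964 = 1.4009
Step 3: Project onto [-1, 3].
x_proj = clip(-4.5718) = -1.0
y_proj = clip(1.4009) = 1.4009
Step 4: Evaluate f.
f(-1.0, 1.4009) = -4.3616


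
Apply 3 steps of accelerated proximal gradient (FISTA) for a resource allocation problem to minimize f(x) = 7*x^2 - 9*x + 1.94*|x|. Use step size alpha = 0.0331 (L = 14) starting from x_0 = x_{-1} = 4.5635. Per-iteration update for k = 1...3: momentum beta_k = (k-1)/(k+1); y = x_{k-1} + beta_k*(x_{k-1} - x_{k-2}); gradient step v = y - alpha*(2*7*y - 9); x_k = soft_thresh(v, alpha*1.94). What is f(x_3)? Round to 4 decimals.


FISTA on f(x) = 7*x^2 - 9*x + 1.94*|x|
L = 14, alpha = 0.0331
Iteration 1: beta = 0.0, y = 4.5635 + 0.0*(4.5635 - 4.5635) = 4.5635
  grad(y) = 54.889, v = y - alpha*grad = 2.7467
  prox(v) = soft_thresh(2.7467, 0.0642) = 2.6825
Iteration 2: beta = 0.3333, y = 2.6825 + 0.3333*(2.6825 - 4.5635) = 2.0554
  grad(y) = 19.7763, v = y - alpha*grad = 1.4009
  prox(v) = soft_thresh(1.4009, 0.0642) = 1.3366
Iteration 3: beta = 0.5, y = 1.3366 + 0.5*(1.3366 - 2.6825) = 0.6637
  grad(y) = 0.2922, v = y - alpha*grad = 0.6541
  prox(v) = soft_thresh(0.6541, 0.0642) = 0.5898
f(x_3) = 7*0.5898^2 - 9*0.5898 + 1.94*|0.5898| = -1.7289


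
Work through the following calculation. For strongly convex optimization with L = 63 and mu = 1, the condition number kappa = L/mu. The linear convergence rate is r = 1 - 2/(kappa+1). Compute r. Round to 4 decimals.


Step 1: Compute the condition number.
kappa = L/mu = 63/1 = 63.0
Step 2: Compute the convergence rate.
r = 1 - 2/(kappa + 1) = 1 - 2*mu/(L + mu) = (L - mu)/(L + mu) = 62/64 = 0.9688


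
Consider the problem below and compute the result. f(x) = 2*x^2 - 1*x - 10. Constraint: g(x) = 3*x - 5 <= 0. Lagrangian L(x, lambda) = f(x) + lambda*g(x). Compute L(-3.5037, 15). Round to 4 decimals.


Step 1: Evaluate f(x).
f(-3.5037) = 2*(-3.5037)^2 - 1*(-3.5037) - 10 = 18.0555
Step 2: Evaluate g(x).
g(-3.5037) = 3*-3.5037 - 5 = -15.5111
Step 3: Compute Lagrangian.
L = 18.0555 + 15*-15.5111 = -214.611


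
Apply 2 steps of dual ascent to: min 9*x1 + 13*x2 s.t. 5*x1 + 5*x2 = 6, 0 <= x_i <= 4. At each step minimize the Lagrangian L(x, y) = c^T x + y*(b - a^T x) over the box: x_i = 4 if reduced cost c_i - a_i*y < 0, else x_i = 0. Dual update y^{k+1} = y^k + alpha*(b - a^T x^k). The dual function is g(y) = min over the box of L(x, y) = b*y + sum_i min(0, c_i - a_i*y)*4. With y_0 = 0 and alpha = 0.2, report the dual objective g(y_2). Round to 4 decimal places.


Dual ascent for LP: min 9*x1 + 13*x2, 5*x1 + 5*x2 = 6, 0 <= x_i <= 4
Step 1: y^k = 0.0, reduced costs: (9.0, 13.0)
  x^k = (0.0, 0.0), subgradient = b - a^T x = 6.0
  y^{k+1} = 0.0 + 0.2*6.0 = 1.2
Step 2: y^k = 1.2, reduced costs: (3.0, 7.0)
  x^k = (0.0, 0.0), subgradient = b - a^T x = 6.0
  y^{k+1} = 1.2 + 0.2*6.0 = 2.4
Dual objective at y_2 = 2.4: reduced costs (-3.0, 1.0), box minimizer x = (4.0, 0.0)
g(y_2) = b*y + (c1 - a1*y)*x1 + (c2 - a2*y)*x2 = 6*2.4 + (-3.0)*4.0 + 1.0*0.0 = 14.4 - 12.0 + 0.0 = 2.4


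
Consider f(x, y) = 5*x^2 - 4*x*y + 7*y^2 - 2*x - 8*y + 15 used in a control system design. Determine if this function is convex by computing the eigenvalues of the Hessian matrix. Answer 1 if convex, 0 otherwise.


The Hessian of f(x,y) = 5*x^2 - 4*x*y + 7*y^2 - 2*x - 8*y + 15 is:
H = [[10, -4], [-4, 14]]
Trace = 10 + 14 = 24
Determinant = 10*14 - (-4)^2 = 124
Discriminant = (24)^2 - 4*124 = 80.0
Eigenvalues: lambda_1 = 7.5279, lambda_2 = 16.4721
The function is convex.

1


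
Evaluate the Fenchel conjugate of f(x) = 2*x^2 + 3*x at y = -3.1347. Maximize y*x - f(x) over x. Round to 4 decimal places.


f*(y) = sup_x {y*x - a*x^2 - b*x} = sup_x {(y-b)*x - a*x^2}
FOC: (y - b) - 2a*x = 0 => x* = (y - b)/(2a)
x* = (-3.1347 - 3)/(2*2) = -1.5337
f*(-3.1347) = (y-b)^2/(4a) = (-3.1347 - 3)^2/(4*2)
= 37.6345/8 = 4.7043


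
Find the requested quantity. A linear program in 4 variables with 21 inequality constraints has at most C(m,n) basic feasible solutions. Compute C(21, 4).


Each vertex corresponds to some choice of n active constraints out of m, so the number of vertices is at most C(m, n) = m! / (n!(m-n)!).
m = 21, n = 4
Numerator: 21 * 20 * 19 * 18
Denominator: 4! = 24
C(21, 4) = 5985


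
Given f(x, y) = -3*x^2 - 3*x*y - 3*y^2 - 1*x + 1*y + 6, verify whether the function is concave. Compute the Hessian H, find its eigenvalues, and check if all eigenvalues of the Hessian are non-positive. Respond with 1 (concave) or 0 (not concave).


The Hessian of f(x,y) = -3*x^2 - 3*x*y - 3*y^2 - 1*x + 1*y + 6 is:
H = [[-6, -3], [-3, -6]]
Trace = -6 - 6 = -12
Determinant = -6*-6 - (-3)^2 = 27
Discriminant = (-12)^2 - 4*27 = 36.0
Eigenvalues: lambda_1 = -9.0, lambda_2 = -3.0
The function is concave.

1


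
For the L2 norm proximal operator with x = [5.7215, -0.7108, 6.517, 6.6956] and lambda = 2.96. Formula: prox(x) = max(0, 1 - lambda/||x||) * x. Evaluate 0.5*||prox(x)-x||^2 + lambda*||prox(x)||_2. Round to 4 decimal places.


Step 1: Compute ||x||.
||x|| = 10.9792
Step 2: Compute scaling factor.
scale = max(0, 1 - 2.96/10.9792) = 0.7304
Step 3: prox(x) = [4.179, -0.5192, 4.76, 4.8905]
||prox(x)|| = 8.0192
Step 4: Proximal objective.
0.5*||prox-x||^2 = 4.3808
lambda*||prox|| = 23.7368
Total = 28.1177


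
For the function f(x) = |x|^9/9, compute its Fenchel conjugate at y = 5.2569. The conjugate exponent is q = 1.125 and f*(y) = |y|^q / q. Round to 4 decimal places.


The conjugate exponent q satisfies 1/p + 1/q = 1.
p = 9, so q = 9/(9 - 1) = 1.125
|y|^q = 5.2569^1.125 = 6.4688
f*(5.2569) = 6.4688 / 1.125 = 5.75


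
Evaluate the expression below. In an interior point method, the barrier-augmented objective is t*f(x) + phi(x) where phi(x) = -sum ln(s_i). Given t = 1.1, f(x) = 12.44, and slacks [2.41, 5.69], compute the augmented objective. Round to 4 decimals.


Step 1: Compute log-barrier.
ln values: [0.8796, 1.7387]
phi = -(0.8796 + 1.7387) = -2.6183
Step 2: Compute augmented objective.
t*f(x) = 1.1*12.44 = 13.684
Total = 13.684 - 2.6183 = 11.0657


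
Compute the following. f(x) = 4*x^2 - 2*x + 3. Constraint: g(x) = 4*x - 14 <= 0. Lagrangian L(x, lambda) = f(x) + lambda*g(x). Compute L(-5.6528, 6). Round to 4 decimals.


Step 1: Evaluate f(x).
f(-5.6528) = 4*(-5.6528)^2 - 2*(-5.6528) + 3 = 142.1222
Step 2: Evaluate g(x).
g(-5.6528) = 4*-5.6528 - 14 = -36.6112
Step 3: Compute Lagrangian.
L = 142.1222 + 6*-36.6112 = -77.545


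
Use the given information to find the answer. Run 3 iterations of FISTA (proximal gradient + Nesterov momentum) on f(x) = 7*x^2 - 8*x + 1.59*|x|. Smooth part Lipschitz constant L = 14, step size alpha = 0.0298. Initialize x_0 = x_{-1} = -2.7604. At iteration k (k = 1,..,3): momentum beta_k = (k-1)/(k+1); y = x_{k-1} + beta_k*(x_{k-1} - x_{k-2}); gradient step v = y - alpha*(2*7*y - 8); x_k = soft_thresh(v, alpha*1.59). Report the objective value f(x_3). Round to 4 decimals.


FISTA on f(x) = 7*x^2 - 8*x + 1.59*|x|
L = 14, alpha = 0.0298
Iteration 1: beta = 0.0, y = -2.7604 + 0.0*(-2.7604 + 2.7604) = -2.7604
  grad(y) = -46.6456, v = y - alpha*grad = -1.3704
  prox(v) = soft_thresh(-1.3704, 0.0474) = -1.323
Iteration 2: beta = 0.3333, y = -1.323 + 0.3333*(-1.323 + 2.7604) = -0.8438
  grad(y) = -19.8137, v = y - alpha*grad = -0.2534
  prox(v) = soft_thresh(-0.2534, 0.0474) = -0.206
Iteration 3: beta = 0.5, y = -0.206 + 0.5*(-0.206 + 1.323) = 0.3525
  grad(y) = -3.0653, v = y - alpha*grad = 0.4438
  prox(v) = soft_thresh(0.4438, 0.0474) = 0.3964
f(x_3) = 7*0.3964^2 - 8*0.3964 + 1.59*|0.3964| = -1.441


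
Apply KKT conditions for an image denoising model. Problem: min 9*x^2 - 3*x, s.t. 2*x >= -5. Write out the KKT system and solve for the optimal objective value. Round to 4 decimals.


Step 1: Try lambda = 0 (constraint inactive).
Stationarity: 2*9*x - 3 = 0
x* = 3/(2*9) = 1/6 = 0.1667 (rounded; the exact value 1/6 is used below)
Check constraint: 2*0.1667 = 0.3334 >= -5 -- satisfied.
Step 2: Compute optimal value.
f(x*) = 9*(1/6)^2 - 3*(1/6) = -0.25


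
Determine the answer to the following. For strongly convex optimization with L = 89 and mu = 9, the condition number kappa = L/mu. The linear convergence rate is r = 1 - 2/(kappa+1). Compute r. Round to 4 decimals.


Step 1: Compute the condition number.
kappa = L/mu = 89/9 = 9.8889
Step 2: Compute the convergence rate.
r = 1 - 2/(kappa + 1) = 1 - 2*mu/(L + mu) = (L - mu)/(L + mu) = 80/98 = 0.8163


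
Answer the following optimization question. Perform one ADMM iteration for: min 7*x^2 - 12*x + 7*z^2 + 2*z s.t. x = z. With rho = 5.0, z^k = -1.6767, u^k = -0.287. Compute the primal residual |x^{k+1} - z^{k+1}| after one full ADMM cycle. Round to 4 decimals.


ADMM iteration with rho = 5.0, z^k = -1.6767, u^k = -0.287
Step 1: x-update.
Minimize 7*x^2 - 12*x + (5.0/2)*(x + 1.6767 - 0.287)^2
FOC: (2*7 + 5.0)*x = 12 + 5.0*(-1.6767 + 0.287)
x^{k+1} = 0.2659
Step 2: z-update.
Minimize 7*z^2 + 2*z + (5.0/2)*(0.2659 - z - 0.287)^2
FOC: (2*7 + 5.0)*z = -2 + 5.0*(0.2659 - 0.287)
z^{k+1} = -0.1108
Step 3: u-update.
u^{k+1} = -0.287 + 0.2659 + 0.1108 = 0.0897
Step 4: Primal residual = |0.2659 + 0.1108| = 0.3767


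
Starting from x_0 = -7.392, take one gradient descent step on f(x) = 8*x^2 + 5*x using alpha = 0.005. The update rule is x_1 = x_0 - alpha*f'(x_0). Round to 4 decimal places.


We compute the gradient at x_0 and apply the update.
f'(x) = 16*x + 5
f'(-7.392) = 16*-7.392 + 5 = -113.272
x_1 = -7.392 - 0.005*-113.272 = -6.8256


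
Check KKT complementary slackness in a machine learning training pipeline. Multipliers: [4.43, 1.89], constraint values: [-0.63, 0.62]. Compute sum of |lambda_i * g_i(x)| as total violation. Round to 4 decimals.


KKT complementary slackness check:
lambda_1 * g_1 = 4.43 * -0.63 = -2.7909
lambda_2 * g_2 = 1.89 * 0.62 = 1.1718
Total violation = 2.7909 + 1.1718 = 3.9627


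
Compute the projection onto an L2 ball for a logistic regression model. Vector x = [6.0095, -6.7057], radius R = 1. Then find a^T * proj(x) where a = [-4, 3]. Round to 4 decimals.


Step 1: Compute ||x|| (intermediates to 6 decimals).
||x|| = sqrt(6.0095^2 + (-6.7057)^2) = 9.004471
Step 2: Project.
Since ||x|| > R, scale = R/||x|| = 1/9.004471 = 0.111056, proj(x) = scale * x
proj(x) = [0.667391, -0.744708]
Step 3: Dot product.
a^T * proj(x) = -4*0.667391 + 3*(-0.744708) = -4.9037


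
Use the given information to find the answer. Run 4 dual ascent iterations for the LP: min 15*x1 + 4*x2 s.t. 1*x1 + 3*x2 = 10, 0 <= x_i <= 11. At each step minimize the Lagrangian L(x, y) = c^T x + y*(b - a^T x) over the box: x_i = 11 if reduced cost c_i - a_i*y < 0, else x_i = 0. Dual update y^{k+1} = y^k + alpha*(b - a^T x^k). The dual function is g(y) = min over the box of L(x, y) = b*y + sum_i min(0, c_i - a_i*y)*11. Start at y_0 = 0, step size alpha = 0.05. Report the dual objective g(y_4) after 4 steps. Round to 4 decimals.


Dual ascent for LP: min 15*x1 + 4*x2, 1*x1 + 3*x2 = 10, 0 <= x_i <= 11
Step 1: y^k = 0.0, reduced costs: (15.0, 4.0)
  x^k = (0.0, 0.0), subgradient = b - a^T x = 10.0
  y^{k+1} = 0.0 + 0.05*10.0 = 0.5
Step 2: y^k = 0.5, reduced costs: (14.5, 2.5)
  x^k = (0.0, 0.0), subgradient = b - a^T x = 10.0
  y^{k+1} = 0.5 + 0.05*10.0 = 1.0
Step 3: y^k = 1.0, reduced costs: (14.0, 1.0)
  x^k = (0.0, 0.0), subgradient = b - a^T x = 10.0
  y^{k+1} = 1.0 + 0.05*10.0 = 1.5
Step 4: y^k = 1.5, reduced costs: (13.5, -0.5)
  x^k = (0.0, 11.0), subgradient = b - a^T x = -23.0
  y^{k+1} = 1.5 + 0.05*-23.0 = 0.35
Dual objective at y_4 = 0.35: reduced costs (14.65, 2.95), box minimizer x = (0.0, 0.0)
g(y_4) = b*y + (c1 - a1*y)*x1 + (c2 - a2*y)*x2 = 10*0.35 + 14.65*0.0 + 2.95*0.0 = 3.5 + 0.0 + 0.0 = 3.5


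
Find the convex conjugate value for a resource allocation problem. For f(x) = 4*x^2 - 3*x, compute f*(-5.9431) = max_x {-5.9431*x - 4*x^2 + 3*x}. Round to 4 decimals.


f*(y) = sup_x {y*x - a*x^2 - b*x} = sup_x {(y-b)*x - a*x^2}
FOC: (y - b) - 2a*x = 0 => x* = (y - b)/(2a)
x* = (-5.9431 + 3)/(2*4) = -0.3679
f*(-5.9431) = (y-b)^2/(4a) = (-5.9431 + 3)^2/(4*4)
= 8.6618/16 = 0.5414


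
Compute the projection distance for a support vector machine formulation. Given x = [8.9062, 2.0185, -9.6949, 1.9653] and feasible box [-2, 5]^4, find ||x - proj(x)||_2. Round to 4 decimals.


Project each component onto [-2, 5].
clip(8.9062) = 5.0, clip(2.0185) = 2.0185, clip(-9.6949) = -2.0, clip(1.9653) = 1.9653
Projection = [5.0, 2.0185, -2.0, 1.9653]
Squared diffs: [15.2584, 0.0, 59.2115, 0.0]
Distance = sqrt(74.4699) = 8.6296


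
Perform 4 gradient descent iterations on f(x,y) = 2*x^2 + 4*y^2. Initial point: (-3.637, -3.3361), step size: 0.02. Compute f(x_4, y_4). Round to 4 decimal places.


Gradient descent on f(x,y) = 2*x^2 + 4*y^2.
Starting point: (-3.637, -3.3361), alpha = 0.02
Step 1: grad_x = 2*2*-3.637 = -14.548, grad_y = 2*4*-3.3361 = -26.6888
  x_1 = -3.637 - 0.02*-14.548 = -3.346
  y_1 = -3.3361 - 0.02*-26.6888 = -2.8023
Step 2: grad_x = 2*2*-3.346 = -13.3842, grad_y = 2*4*-2.8023 = -22.4186
  x_2 = -3.346 - 0.02*-13.3842 = -3.0784
  y_2 = -2.8023 - 0.02*-22.4186 = -2.354
Step 3: grad_x = 2*2*-3.0784 = -12.3134, grad_y = 2*4*-2.354 = -18.8316
  x_3 = -3.0784 - 0.02*-12.3134 = -2.8321
  y_3 = -2.354 - 0.02*-18.8316 = -1.9773
Step 4: grad_x = 2*2*-2.8321 = -11.3284, grad_y = 2*4*-1.9773 = -15.8186
  x_4 = -2.8321 - 0.02*-11.3284 = -2.6055
  y_4 = -1.9773 - 0.02*-15.8186 = -1.6609
f(-2.6055, -1.6609) = 2*(-2.6055)^2 + 4*(-1.6609)^2 = 24.6125


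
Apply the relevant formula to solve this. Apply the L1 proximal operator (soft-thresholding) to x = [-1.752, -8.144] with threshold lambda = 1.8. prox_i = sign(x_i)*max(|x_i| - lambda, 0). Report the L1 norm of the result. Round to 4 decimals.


Soft-thresholding with lambda = 1.8:
prox(-1.752) = sign(-1.752)*max(|-1.752| - 1.8, 0) = 0.0
prox(-8.144) = sign(-8.144)*max(|-8.144| - 1.8, 0) = -6.344
prox(x) = [0.0, -6.344]
||prox(x)||_1 = 0.0 + 6.344 = 6.344


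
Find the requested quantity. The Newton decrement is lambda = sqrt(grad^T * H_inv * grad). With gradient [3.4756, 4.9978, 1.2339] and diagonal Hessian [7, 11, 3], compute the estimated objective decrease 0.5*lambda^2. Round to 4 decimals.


Step 1: H is diagonal, so H^(-1) * g = [0.4965, 0.4543, 0.4113].
Step 2: g^T H^(-1) g = sum_i g_i^2 / H_ii
  = (3.4756)^2/7 + (4.9978)^2/11 + (1.2339)^2/3
  = 1.7257 + 2.2707 + 0.5075 = 4.5039
Step 3: Objective decrease = 0.5 * g^T H^(-1) g = 2.252


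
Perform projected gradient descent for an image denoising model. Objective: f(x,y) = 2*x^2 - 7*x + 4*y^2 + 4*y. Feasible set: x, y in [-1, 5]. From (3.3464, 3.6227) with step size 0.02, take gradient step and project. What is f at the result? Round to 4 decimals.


Step 1: Compute gradient at (3.3464, 3.6227).
grad_x = 2*2*3.3464 - 7 = 6.3856
grad_y = 2*4*3.6227 + 4 = 32.9816
Step 2: Gradient step.
x_raw = 3.3464 - 0.02*6.3856 = 3.2187
y_raw = 3.6227 - 0.02*32.9816 = 2.9631
Step 3: Project onto [-1, 5].
x_proj = clip(3.2187) = 3.2187
y_proj = clip(2.9631) = 2.9631
Step 4: Evaluate f.
f(3.2187, 2.9631) = 45.1604


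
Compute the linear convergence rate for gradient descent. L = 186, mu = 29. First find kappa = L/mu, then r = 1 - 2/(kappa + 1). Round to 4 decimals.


Step 1: Compute the condition number.
kappa = L/mu = 186/29 = 6.4138
Step 2: Compute the convergence rate.
r = 1 - 2/(kappa + 1) = 1 - 2*mu/(L + mu) = (L - mu)/(L + mu) = 157/215 = 0.7302


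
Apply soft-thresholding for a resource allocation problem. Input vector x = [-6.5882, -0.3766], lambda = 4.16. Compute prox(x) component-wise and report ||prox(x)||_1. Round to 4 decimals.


Soft-thresholding with lambda = 4.16:
prox(-6.5882) = sign(-6.5882)*max(|-6.5882| - 4.16, 0) = -2.4282
prox(-0.3766) = sign(-0.3766)*max(|-0.3766| - 4.16, 0) = 0.0
prox(x) = [-2.4282, 0.0]
||prox(x)||_1 = 2.4282 + 0.0 = 2.4282


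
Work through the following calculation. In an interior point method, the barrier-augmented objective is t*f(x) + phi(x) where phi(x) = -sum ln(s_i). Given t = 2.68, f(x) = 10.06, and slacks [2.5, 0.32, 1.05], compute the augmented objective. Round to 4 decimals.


Step 1: Compute log-barrier.
ln values: [0.9163, -1.1394, 0.0488]
phi = -(0.9163 - 1.1394 + 0.0488) = 0.1744
Step 2: Compute augmented objective.
t*f(x) = 2.68*10.06 = 26.9608
Total = 26.9608 + 0.1744 = 27.1352


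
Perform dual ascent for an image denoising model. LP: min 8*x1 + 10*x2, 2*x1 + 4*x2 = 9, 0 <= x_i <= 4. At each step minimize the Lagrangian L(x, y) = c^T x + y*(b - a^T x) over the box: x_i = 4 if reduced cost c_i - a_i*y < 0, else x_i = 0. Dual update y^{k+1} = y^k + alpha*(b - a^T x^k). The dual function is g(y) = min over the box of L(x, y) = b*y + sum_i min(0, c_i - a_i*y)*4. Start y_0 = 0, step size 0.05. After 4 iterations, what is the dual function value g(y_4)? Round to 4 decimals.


Dual ascent for LP: min 8*x1 + 10*x2, 2*x1 + 4*x2 = 9, 0 <= x_i <= 4
Step 1: y^k = 0.0, reduced costs: (8.0, 10.0)
  x^k = (0.0, 0.0), subgradient = b - a^T x = 9.0
  y^{k+1} = 0.0 + 0.05*9.0 = 0.45
Step 2: y^k = 0.45, reduced costs: (7.1, 8.2)
  x^k = (0.0, 0.0), subgradient = b - a^T x = 9.0
  y^{k+1} = 0.45 + 0.05*9.0 = 0.9
Step 3: y^k = 0.9, reduced costs: (6.2, 6.4)
  x^k = (0.0, 0.0), subgradient = b - a^T x = 9.0
  y^{k+1} = 0.9 + 0.05*9.0 = 1.35
Step 4: y^k = 1.35, reduced costs: (5.3, 4.6)
  x^k = (0.0, 0.0), subgradient = b - a^T x = 9.0
  y^{k+1} = 1.35 + 0.05*9.0 = 1.8
Dual objective at y_4 = 1.8: reduced costs (4.4, 2.8), box minimizer x = (0.0, 0.0)
g(y_4) = b*y + (c1 - a1*y)*x1 + (c2 - a2*y)*x2 = 9*1.8 + 4.4*0.0 + 2.8*0.0 = 16.2 + 0.0 + 0.0 = 16.2


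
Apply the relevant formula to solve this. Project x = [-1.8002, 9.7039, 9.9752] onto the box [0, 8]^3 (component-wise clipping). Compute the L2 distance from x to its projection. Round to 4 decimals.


Project each component onto [0, 8].
clip(-1.8002) = 0.0, clip(9.7039) = 8.0, clip(9.9752) = 8.0
Projection = [0.0, 8.0, 8.0]
Squared diffs: [3.2407, 2.9033, 3.9014]
Distance = sqrt(10.0454) = 3.1694


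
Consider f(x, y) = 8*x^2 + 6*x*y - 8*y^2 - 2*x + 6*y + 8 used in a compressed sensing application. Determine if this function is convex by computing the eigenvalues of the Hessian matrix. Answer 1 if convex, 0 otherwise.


The Hessian of f(x,y) = 8*x^2 + 6*x*y - 8*y^2 - 2*x + 6*y + 8 is:
H = [[16, 6], [6, -16]]
Trace = 16 - 16 = 0
Determinant = 16*-16 - (6)^2 = -292
Discriminant = (0)^2 - 4*-292 = 1168.0
Eigenvalues: lambda_1 = -17.088, lambda_2 = 17.088
The function is not convex.

0


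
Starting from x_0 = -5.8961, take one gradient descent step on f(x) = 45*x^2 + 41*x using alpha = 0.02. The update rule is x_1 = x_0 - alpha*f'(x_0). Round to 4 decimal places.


We compute the gradient at x_0 and apply the update.
f'(x) = 90*x + 41
f'(-5.8961) = 90*-5.8961 + 41 = -489.649
x_1 = -5.8961 - 0.02*-489.649 = 3.8969


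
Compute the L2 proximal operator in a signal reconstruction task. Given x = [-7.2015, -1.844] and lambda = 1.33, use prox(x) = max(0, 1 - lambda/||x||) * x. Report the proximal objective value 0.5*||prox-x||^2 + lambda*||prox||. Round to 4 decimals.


Step 1: Compute ||x||.
||x|| = 7.4338
Step 2: Compute scaling factor.
scale = max(0, 1 - 1.33/7.4338) = 0.8211
Step 3: prox(x) = [-5.9131, -1.5141]
||prox(x)|| = 6.1038
Step 4: Proximal objective.
0.5*||prox-x||^2 = 0.8845
lambda*||prox|| = 8.1181
Total = 9.0026


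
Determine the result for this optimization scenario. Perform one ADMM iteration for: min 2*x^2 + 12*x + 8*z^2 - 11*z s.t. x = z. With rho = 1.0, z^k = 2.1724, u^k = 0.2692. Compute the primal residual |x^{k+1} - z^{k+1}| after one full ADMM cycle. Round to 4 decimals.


ADMM iteration with rho = 1.0, z^k = 2.1724, u^k = 0.2692
Step 1: x-update.
Minimize 2*x^2 + 12*x + (1.0/2)*(x - 2.1724 + 0.2692)^2
FOC: (2*2 + 1.0)*x = -12 + 1.0*(2.1724 - 0.2692)
x^{k+1} = -2.0194
Step 2: z-update.
Minimize 8*z^2 - 11*z + (1.0/2)*(-2.0194 - z + 0.2692)^2
FOC: (2*8 + 1.0)*z = 11 + 1.0*(-2.0194 + 0.2692)
z^{k+1} = 0.5441
Step 3: u-update.
u^{k+1} = 0.2692 - 2.0194 - 0.5441 = -2.2943
Step 4: Primal residual = |-2.0194 - 0.5441| = 2.5635


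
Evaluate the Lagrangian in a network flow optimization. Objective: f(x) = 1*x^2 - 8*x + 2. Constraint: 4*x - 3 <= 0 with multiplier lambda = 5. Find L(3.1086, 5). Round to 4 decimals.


Step 1: Evaluate f(x).
f(3.1086) = 1*3.1086^2 - 8*3.1086 + 2 = -13.2054
Step 2: Evaluate g(x).
g(3.1086) = 4*3.1086 - 3 = 9.4344
Step 3: Compute Lagrangian.
L = -13.2054 + 5*9.4344 = 33.9666


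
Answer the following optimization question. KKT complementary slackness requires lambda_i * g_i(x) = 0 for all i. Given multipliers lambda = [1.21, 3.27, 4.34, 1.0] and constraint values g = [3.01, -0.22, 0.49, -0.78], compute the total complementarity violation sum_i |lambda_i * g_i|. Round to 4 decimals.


KKT complementary slackness check:
lambda_1 * g_1 = 1.21 * 3.01 = 3.6421
lambda_2 * g_2 = 3.27 * -0.22 = -0.7194
lambda_3 * g_3 = 4.34 * 0.49 = 2.1266
lambda_4 * g_4 = 1.0 * -0.78 = -0.78
Total violation = 3.6421 + 0.7194 + 2.1266 + 0.78 = 7.2681


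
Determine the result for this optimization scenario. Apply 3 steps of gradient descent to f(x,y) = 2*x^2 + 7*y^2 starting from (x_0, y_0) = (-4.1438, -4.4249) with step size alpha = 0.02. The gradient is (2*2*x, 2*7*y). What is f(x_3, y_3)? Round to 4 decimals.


Gradient descent on f(x,y) = 2*x^2 + 7*y^2.
Starting point: (-4.1438, -4.4249), alpha = 0.02
Step 1: grad_x = 2*2*-4.1438 = -16.5752, grad_y = 2*7*-4.4249 = -61.9486
  x_1 = -4.1438 - 0.02*-16.5752 = -3.8123
  y_1 = -4.4249 - 0.02*-61.9486 = -3.1859
Step 2: grad_x = 2*2*-3.8123 = -15.2492, grad_y = 2*7*-3.1859 = -44.603
  x_2 = -3.8123 - 0.02*-15.2492 = -3.5073
  y_2 = -3.1859 - 0.02*-44.603 = -2.2939
Step 3: grad_x = 2*2*-3.5073 = -14.0292, grad_y = 2*7*-2.2939 = -32.1142
  x_3 = -3.5073 - 0.02*-14.0292 = -3.2267
  y_3 = -2.2939 - 0.02*-32.1142 = -1.6516
f(-3.2267, -1.6516) = 2*(-3.2267)^2 + 7*(-1.6516)^2 = 39.9177


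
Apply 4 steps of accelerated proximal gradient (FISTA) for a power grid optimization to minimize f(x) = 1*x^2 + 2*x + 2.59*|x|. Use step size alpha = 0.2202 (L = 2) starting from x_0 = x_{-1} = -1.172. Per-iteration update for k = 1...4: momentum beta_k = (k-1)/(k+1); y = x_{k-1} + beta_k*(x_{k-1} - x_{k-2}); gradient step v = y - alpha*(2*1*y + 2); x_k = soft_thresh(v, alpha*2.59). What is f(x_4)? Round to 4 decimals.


FISTA on f(x) = 1*x^2 + 2*x + 2.59*|x|
L = 2, alpha = 0.2202
Iteration 1: beta = 0.0, y = -1.172 + 0.0*(-1.172 + 1.172) = -1.172
  grad(y) = -0.344, v = y - alpha*grad = -1.0963
  prox(v) = soft_thresh(-1.0963, 0.5703) = -0.5259
Iteration 2: beta = 0.3333, y = -0.5259 + 0.3333*(-0.5259 + 1.172) = -0.3106
  grad(y) = 1.3788, v = y - alpha*grad = -0.6142
  prox(v) = soft_thresh(-0.6142, 0.5703) = -0.0439
Iteration 3: beta = 0.5, y = -0.0439 + 0.5*(-0.0439 + 0.5259) = 0.1971
  grad(y) = 2.3943, v = y - alpha*grad = -0.3301
  prox(v) = soft_thresh(-0.3301, 0.5703) = 0.0
Iteration 4: beta = 0.6, y = 0.0 + 0.6*(0.0 + 0.0439) = 0.0263
  grad(y) = 2.0527, v = y - alpha*grad = -0.4257
  prox(v) = soft_thresh(-0.4257, 0.5703) = 0.0
f(x_4) = 1*0.0^2 + 2*0.0 + 2.59*|0.0| = 0.0


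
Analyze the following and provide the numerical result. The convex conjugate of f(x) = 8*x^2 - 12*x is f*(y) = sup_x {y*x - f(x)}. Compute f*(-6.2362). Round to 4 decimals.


f*(y) = sup_x {y*x - a*x^2 - b*x} = sup_x {(y-b)*x - a*x^2}
FOC: (y - b) - 2a*x = 0 => x* = (y - b)/(2a)
x* = (-6.2362 + 12)/(2*8) = 0.3602
f*(-6.2362) = (y-b)^2/(4a) = (-6.2362 + 12)^2/(4*8)
= 33.2214/32 = 1.0382


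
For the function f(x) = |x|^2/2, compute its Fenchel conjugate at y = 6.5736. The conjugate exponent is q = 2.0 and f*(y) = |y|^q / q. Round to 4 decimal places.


The conjugate exponent q satisfies 1/p + 1/q = 1.
p = 2, so q = 2/(2 - 1) = 2.0
|y|^q = 6.5736^2.0 = 43.2122
f*(6.5736) = 43.2122 / 2.0 = 21.6061


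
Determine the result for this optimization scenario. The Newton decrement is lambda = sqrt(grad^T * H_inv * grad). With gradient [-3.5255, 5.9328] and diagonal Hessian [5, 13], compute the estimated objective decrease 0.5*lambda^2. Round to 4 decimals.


Step 1: H is diagonal, so H^(-1) * g = [-0.7051, 0.4564].
Step 2: g^T H^(-1) g = sum_i g_i^2 / H_ii
  = (-3.5255)^2/5 + (5.9328)^2/13
  = 2.4858 + 2.7075 = 5.1934
Step 3: Objective decrease = 0.5 * g^T H^(-1) g = 2.5967


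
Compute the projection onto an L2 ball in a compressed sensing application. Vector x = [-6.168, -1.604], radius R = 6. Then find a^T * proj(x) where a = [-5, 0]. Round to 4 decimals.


Step 1: Compute ||x|| (intermediates to 6 decimals).
||x|| = sqrt((-6.168)^2 + (-1.604)^2) = 6.37315
Step 2: Project.
Since ||x|| > R, scale = R/||x|| = 6/6.37315 = 0.94145, proj(x) = scale * x
proj(x) = [-5.806864, -1.510086]
Step 3: Dot product.
a^T * proj(x) = -5*(-5.806864) + 0*(-1.510086) = 29.0343


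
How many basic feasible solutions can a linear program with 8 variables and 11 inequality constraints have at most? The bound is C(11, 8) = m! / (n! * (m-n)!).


Each vertex corresponds to some choice of n active constraints out of m, so the number of vertices is at most C(m, n) = m! / (n!(m-n)!).
m = 11, n = 8
Numerator: 11 * 10 * 9 * 8 * 7 * 6 * 5 * 4
Denominator: 8! = 40320
C(11, 8) = 165


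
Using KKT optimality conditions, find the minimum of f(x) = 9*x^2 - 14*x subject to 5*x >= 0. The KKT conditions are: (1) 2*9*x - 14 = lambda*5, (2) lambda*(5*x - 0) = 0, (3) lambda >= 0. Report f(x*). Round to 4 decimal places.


Step 1: Try lambda = 0 (constraint inactive).
Stationarity: 2*9*x - 14 = 0
x* = 14/(2*9) = 7/9 = 0.7778 (rounded; the exact value 7/9 is used below)
Check constraint: 5*0.7778 = 3.889 >= 0 -- satisfied.
Step 2: Compute optimal value.
f(x*) = 9*(7/9)^2 - 14*(7/9) = -5.4444


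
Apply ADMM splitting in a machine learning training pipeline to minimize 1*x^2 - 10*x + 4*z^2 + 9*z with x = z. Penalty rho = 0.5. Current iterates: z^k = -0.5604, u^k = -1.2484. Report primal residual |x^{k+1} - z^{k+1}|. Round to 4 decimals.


ADMM iteration with rho = 0.5, z^k = -0.5604, u^k = -1.2484
Step 1: x-update.
Minimize 1*x^2 - 10*x + (0.5/2)*(x + 0.5604 - 1.2484)^2
FOC: (2*1 + 0.5)*x = 10 + 0.5*(-0.5604 + 1.2484)
x^{k+1} = 4.1376
Step 2: z-update.
Minimize 4*z^2 + 9*z + (0.5/2)*(4.1376 - z - 1.2484)^2
FOC: (2*4 + 0.5)*z = -9 + 0.5*(4.1376 - 1.2484)
z^{k+1} = -0.8889
Step 3: u-update.
u^{k+1} = -1.2484 + 4.1376 + 0.8889 = 3.7781
Step 4: Primal residual = |4.1376 + 0.8889| = 5.0265


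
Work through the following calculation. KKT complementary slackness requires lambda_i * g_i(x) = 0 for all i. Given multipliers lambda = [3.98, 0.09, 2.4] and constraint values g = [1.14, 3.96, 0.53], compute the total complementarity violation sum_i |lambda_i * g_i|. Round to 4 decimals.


KKT complementary slackness check:
lambda_1 * g_1 = 3.98 * 1.14 = 4.5372
lambda_2 * g_2 = 0.09 * 3.96 = 0.3564
lambda_3 * g_3 = 2.4 * 0.53 = 1.272
Total violation = 4.5372 + 0.3564 + 1.272 = 6.1656


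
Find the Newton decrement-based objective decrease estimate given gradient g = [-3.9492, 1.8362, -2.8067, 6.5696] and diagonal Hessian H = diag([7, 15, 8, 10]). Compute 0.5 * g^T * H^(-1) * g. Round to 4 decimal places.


Step 1: H is diagonal, so H^(-1) * g = [-0.5642, 0.1224, -0.3508, 0.657].
Step 2: g^T H^(-1) g = sum_i g_i^2 / H_ii
  = (-3.9492)^2/7 + (1.8362)^2/15 + (-2.8067)^2/8 + (6.5696)^2/10
  = 2.228 + 0.2248 + 0.9847 + 4.316 = 7.7535
Step 3: Objective decrease = 0.5 * g^T H^(-1) g = 3.8767


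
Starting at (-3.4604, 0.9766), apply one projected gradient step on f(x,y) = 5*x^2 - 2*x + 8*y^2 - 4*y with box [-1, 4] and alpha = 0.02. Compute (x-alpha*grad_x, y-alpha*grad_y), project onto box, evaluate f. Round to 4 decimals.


Step 1: Compute gradient at (-3.4604, 0.9766).
grad_x = 2*5*-3.4604 - 2 = -36.604
grad_y = 2*8*0.9766 - 4 = 11.6256
Step 2: Gradient step.
x_raw = -3.4604 - 0.02*-36.604 = -2.7283
y_raw = 0.9766 - 0.02*11.6256 = 0.7441
Step 3: Project onto [-1, 4].
x_proj = clip(-2.7283) = -1.0
y_proj = clip(0.7441) = 0.7441
Step 4: Evaluate f.
f(-1.0, 0.7441) = 8.453


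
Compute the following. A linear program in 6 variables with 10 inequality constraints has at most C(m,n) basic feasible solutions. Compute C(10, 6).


Each vertex corresponds to some choice of n active constraints out of m, so the number of vertices is at most C(m, n) = m! / (n!(m-n)!).
m = 10, n = 6
Numerator: 10 * 9 * 8 * 7 * 6 * 5
Denominator: 6! = 720
C(10, 6) = 210


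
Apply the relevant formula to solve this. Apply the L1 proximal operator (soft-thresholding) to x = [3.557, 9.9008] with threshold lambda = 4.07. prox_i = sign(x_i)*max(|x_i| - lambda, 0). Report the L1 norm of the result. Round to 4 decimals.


Soft-thresholding with lambda = 4.07:
prox(3.557) = sign(3.557)*max(|3.557| - 4.07, 0) = 0.0
prox(9.9008) = sign(9.9008)*max(|9.9008| - 4.07, 0) = 5.8308
prox(x) = [0.0, 5.8308]
||prox(x)||_1 = 0.0 + 5.8308 = 5.8308


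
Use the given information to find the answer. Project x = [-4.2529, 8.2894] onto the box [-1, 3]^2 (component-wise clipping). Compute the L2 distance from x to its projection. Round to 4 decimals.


Project each component onto [-1, 3].
clip(-4.2529) = -1.0, clip(8.2894) = 3.0
Projection = [-1.0, 3.0]
Squared diffs: [10.5814, 27.9778]
Distance = sqrt(38.5592) = 6.2096


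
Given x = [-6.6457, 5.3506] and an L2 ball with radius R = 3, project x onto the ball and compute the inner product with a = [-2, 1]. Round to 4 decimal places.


Step 1: Compute ||x|| (intermediates to 6 decimals).
||x|| = sqrt((-6.6457)^2 + 5.3506^2) = 8.531955
Step 2: Project.
Since ||x|| > R, scale = R/||x|| = 3/8.531955 = 0.351619, proj(x) = scale * x
proj(x) = [-2.336754, 1.881373]
Step 3: Dot product.
a^T * proj(x) = -2*(-2.336754) + 1*1.881373 = 6.5549


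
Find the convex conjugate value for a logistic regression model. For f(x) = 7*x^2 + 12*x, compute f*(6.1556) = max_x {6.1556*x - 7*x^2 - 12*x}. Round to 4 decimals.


f*(y) = sup_x {y*x - a*x^2 - b*x} = sup_x {(y-b)*x - a*x^2}
FOC: (y - b) - 2a*x = 0 => x* = (y - b)/(2a)
x* = (6.1556 - 12)/(2*7) = -0.4175
f*(6.1556) = (y-b)^2/(4a) = (6.1556 - 12)^2/(4*7)
= 34.157/28 = 1.2199


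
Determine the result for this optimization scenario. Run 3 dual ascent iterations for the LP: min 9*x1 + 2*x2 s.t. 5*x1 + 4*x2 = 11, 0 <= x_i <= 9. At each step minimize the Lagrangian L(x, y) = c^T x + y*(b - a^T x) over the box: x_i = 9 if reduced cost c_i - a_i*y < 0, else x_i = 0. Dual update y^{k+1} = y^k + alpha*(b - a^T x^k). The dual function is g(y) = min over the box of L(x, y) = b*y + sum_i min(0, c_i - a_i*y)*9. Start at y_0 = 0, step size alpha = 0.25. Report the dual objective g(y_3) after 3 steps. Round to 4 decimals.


Dual ascent for LP: min 9*x1 + 2*x2, 5*x1 + 4*x2 = 11, 0 <= x_i <= 9
Step 1: y^k = 0.0, reduced costs: (9.0, 2.0)
  x^k = (0.0, 0.0), subgradient = b - a^T x = 11.0
  y^{k+1} = 0.0 + 0.25*11.0 = 2.75
Step 2: y^k = 2.75, reduced costs: (-4.75, -9.0)
  x^k = (9.0, 9.0), subgradient = b - a^T x = -70.0
  y^{k+1} = 2.75 + 0.25*-70.0 = -14.75
Step 3: y^k = -14.75, reduced costs: (82.75, 61.0)
  x^k = (0.0, 0.0), subgradient = b - a^T x = 11.0
  y^{k+1} = -14.75 + 0.25*11.0 = -12.0
Dual objective at y_3 = -12.0: reduced costs (69.0, 50.0), box minimizer x = (0.0, 0.0)
g(y_3) = b*y + (c1 - a1*y)*x1 + (c2 - a2*y)*x2 = 11*(-12.0) + 69.0*0.0 + 50.0*0.0 = -132.0 + 0.0 + 0.0 = -132.0


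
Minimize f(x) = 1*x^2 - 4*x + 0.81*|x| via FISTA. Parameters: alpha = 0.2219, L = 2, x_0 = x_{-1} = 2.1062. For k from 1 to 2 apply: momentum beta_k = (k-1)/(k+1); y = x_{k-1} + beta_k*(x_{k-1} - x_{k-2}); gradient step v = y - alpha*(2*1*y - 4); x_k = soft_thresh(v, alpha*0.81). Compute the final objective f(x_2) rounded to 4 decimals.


FISTA on f(x) = 1*x^2 - 4*x + 0.81*|x|
L = 2, alpha = 0.2219
Iteration 1: beta = 0.0, y = 2.1062 + 0.0*(2.1062 - 2.1062) = 2.1062
  grad(y) = 0.2124, v = y - alpha*grad = 2.0591
  prox(v) = soft_thresh(2.0591, 0.1797) = 1.8793
Iteration 2: beta = 0.3333, y = 1.8793 + 0.3333*(1.8793 - 2.1062) = 1.8037
  grad(y) = -0.3926, v = y - alpha*grad = 1.8908
  prox(v) = soft_thresh(1.8908, 0.1797) = 1.7111
f(x_2) = 1*1.7111^2 - 4*1.7111 + 0.81*|1.7111| = -2.5305


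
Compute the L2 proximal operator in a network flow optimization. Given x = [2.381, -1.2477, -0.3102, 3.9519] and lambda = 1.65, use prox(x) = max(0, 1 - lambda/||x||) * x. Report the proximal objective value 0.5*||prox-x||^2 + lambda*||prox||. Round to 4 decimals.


Step 1: Compute ||x||.
||x|| = 4.7895
Step 2: Compute scaling factor.
scale = max(0, 1 - 1.65/4.7895) = 0.6555
Step 3: prox(x) = [1.5607, -0.8179, -0.2033, 2.5905]
||prox(x)|| = 3.1395
Step 4: Proximal objective.
0.5*||prox-x||^2 = 1.3613
lambda*||prox|| = 5.1802
Total = 6.5415
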